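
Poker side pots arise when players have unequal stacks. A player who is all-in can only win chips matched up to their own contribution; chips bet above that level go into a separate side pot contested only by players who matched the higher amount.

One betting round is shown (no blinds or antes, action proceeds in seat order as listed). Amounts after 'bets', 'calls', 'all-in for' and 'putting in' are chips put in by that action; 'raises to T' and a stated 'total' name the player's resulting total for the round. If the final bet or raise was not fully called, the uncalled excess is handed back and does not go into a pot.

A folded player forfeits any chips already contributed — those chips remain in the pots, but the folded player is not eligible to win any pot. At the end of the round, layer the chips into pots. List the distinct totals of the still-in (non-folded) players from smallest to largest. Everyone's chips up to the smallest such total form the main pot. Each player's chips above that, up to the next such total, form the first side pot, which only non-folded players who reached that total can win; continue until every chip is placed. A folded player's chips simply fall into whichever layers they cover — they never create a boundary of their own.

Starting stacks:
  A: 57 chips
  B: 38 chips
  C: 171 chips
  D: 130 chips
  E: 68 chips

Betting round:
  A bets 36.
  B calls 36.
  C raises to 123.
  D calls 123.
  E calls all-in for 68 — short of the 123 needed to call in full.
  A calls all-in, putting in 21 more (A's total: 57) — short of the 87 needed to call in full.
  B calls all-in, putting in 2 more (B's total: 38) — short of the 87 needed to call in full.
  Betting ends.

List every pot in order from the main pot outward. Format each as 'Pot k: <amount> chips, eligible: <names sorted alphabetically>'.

Contributions: A=57, B=38, C=123, D=123, E=68
Pot levels (distinct totals of non-folded players): 38, 57, 68, 123
Layer 1-38: 38 each from A, B, C, D, E = 38*5 = 190 chips; eligible A, B, C, D, E
Layer 39-57: 19 each from A, C, D, E = 19*4 = 76 chips; eligible A, C, D, E
Layer 58-68: 11 each from C, D, E = 11*3 = 33 chips; eligible C, D, E
Layer 69-123: 55 each from C, D = 55*2 = 110 chips; eligible C, D

Pot 1: 190 chips, eligible: A, B, C, D, E
Pot 2: 76 chips, eligible: A, C, D, E
Pot 3: 33 chips, eligible: C, D, E
Pot 4: 110 chips, eligible: C, D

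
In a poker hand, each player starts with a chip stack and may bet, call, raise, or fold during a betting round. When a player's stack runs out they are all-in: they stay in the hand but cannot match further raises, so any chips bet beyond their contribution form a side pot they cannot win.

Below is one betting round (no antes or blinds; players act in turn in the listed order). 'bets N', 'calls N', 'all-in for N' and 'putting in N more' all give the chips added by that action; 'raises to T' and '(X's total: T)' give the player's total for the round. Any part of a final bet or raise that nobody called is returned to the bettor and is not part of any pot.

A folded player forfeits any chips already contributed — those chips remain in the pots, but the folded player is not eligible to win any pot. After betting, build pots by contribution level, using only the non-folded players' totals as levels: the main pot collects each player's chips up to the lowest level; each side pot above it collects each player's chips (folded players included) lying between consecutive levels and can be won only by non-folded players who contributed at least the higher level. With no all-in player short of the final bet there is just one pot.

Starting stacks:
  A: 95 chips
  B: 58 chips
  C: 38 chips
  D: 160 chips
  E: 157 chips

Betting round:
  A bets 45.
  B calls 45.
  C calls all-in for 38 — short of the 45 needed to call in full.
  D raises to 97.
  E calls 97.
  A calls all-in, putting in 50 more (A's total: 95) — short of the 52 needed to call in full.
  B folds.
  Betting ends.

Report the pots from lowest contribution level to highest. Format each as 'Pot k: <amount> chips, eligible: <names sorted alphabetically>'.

Pot 1: 190 chips, eligible: A, C, D, E
Pot 2: 178 chips, eligible: A, D, E
Pot 3: 4 chips, eligible: D, E

Derivation:
Contributions: A=95, B=45, C=38, D=97, E=97
Folded: B
Pot levels (distinct totals of non-folded players): 38, 95, 97
Layer 1-38: 38 each from A, B, C, D, E = 38*5 = 190 chips; eligible A, C, D, E
Layer 39-95: A 57 + B 7 + D 57 + E 57 = 178 chips; eligible A, D, E
Layer 96-97: 2 each from D, E = 2*2 = 4 chips; eligible D, E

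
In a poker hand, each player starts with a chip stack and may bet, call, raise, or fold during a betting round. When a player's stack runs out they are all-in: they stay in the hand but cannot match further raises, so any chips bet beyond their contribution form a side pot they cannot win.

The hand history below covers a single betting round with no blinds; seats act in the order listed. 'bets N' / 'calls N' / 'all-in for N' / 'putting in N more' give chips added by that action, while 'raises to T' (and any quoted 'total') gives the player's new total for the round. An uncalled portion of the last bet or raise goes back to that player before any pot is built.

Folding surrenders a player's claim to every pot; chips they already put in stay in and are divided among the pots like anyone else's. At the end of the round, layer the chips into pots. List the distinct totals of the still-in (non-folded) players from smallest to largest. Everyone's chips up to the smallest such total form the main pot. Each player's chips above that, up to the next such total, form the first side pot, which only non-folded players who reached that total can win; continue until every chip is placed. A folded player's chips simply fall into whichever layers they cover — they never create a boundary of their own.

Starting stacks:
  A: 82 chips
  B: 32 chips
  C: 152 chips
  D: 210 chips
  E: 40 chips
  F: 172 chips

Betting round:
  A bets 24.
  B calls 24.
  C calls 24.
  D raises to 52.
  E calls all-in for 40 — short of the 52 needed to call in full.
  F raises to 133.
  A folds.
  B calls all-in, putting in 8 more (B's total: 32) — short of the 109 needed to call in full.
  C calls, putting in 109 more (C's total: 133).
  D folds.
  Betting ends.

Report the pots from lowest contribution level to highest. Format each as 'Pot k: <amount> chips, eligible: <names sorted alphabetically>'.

Contributions: A=24, B=32, C=133, D=52, E=40, F=133
Folded: A, D
Pot levels (distinct totals of non-folded players): 32, 40, 133
Layer 1-32: A 24 + B 32 + C 32 + D 32 + E 32 + F 32 = 184 chips; eligible B, C, E, F
Layer 33-40: 8 each from C, D, E, F = 8*4 = 32 chips; eligible C, E, F
Layer 41-133: C 93 + D 12 + F 93 = 198 chips; eligible C, F

Pot 1: 184 chips, eligible: B, C, E, F
Pot 2: 32 chips, eligible: C, E, F
Pot 3: 198 chips, eligible: C, F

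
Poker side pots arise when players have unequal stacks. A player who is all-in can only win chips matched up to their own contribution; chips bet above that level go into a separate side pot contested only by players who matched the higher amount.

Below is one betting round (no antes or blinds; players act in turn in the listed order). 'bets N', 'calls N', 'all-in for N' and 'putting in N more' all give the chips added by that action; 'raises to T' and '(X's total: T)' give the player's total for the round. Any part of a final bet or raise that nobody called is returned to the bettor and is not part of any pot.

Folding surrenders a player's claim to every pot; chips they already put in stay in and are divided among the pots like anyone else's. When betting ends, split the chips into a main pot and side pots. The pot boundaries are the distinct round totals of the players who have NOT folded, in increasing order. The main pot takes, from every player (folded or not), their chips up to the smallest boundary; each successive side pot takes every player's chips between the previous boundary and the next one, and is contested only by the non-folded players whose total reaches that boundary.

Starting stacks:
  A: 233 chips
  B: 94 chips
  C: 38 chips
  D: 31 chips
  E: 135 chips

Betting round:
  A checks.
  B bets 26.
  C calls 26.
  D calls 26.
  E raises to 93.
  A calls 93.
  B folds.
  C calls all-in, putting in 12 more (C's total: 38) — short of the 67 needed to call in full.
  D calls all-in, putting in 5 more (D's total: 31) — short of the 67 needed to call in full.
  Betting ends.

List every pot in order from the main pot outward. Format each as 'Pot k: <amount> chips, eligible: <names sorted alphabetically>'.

Contributions: A=93, B=26, C=38, D=31, E=93
Folded: B
Pot levels (distinct totals of non-folded players): 31, 38, 93
Layer 1-31: A 31 + B 26 + C 31 + D 31 + E 31 = 150 chips; eligible A, C, D, E
Layer 32-38: 7 each from A, C, E = 7*3 = 21 chips; eligible A, C, E
Layer 39-93: 55 each from A, E = 55*2 = 110 chips; eligible A, E

Pot 1: 150 chips, eligible: A, C, D, E
Pot 2: 21 chips, eligible: A, C, E
Pot 3: 110 chips, eligible: A, E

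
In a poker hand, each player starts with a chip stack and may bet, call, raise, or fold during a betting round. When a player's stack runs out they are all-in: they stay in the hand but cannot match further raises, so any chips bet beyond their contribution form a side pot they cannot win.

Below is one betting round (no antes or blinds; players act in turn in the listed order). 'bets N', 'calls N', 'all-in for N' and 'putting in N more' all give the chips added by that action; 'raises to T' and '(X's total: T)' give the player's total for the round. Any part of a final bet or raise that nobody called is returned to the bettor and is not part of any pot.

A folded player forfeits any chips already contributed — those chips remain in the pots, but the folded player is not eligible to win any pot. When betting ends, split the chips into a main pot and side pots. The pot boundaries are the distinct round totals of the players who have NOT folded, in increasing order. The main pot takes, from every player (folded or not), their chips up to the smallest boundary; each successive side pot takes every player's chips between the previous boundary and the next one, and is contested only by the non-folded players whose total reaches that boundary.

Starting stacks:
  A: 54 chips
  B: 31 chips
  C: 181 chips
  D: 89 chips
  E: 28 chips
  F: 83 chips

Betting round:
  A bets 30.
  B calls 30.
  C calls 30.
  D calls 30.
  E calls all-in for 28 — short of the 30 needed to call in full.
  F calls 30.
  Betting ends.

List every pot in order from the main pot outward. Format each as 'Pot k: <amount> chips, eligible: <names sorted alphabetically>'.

Contributions: A=30, B=30, C=30, D=30, E=28, F=30
Pot levels (distinct totals of non-folded players): 28, 30
Layer 1-28: 28 each from A, B, C, D, E, F = 28*6 = 168 chips; eligible A, B, C, D, E, F
Layer 29-30: 2 each from A, B, C, D, F = 2*5 = 10 chips; eligible A, B, C, D, F

Pot 1: 168 chips, eligible: A, B, C, D, E, F
Pot 2: 10 chips, eligible: A, B, C, D, F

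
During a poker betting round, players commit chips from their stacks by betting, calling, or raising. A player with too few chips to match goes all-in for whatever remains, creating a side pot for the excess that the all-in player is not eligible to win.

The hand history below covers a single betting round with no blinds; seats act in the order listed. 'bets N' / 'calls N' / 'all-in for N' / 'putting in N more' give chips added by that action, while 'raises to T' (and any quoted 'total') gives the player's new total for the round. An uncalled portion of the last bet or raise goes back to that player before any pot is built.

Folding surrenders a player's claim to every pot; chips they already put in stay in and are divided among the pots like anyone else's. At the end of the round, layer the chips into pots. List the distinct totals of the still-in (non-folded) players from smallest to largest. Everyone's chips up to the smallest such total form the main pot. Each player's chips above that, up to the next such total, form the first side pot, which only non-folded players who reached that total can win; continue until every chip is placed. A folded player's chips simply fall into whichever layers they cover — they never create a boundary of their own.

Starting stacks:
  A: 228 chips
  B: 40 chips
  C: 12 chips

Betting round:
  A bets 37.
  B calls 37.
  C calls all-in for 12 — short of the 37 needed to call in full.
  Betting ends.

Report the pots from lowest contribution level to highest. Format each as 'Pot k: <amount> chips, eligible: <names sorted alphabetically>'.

Contributions: A=37, B=37, C=12
Pot levels (distinct totals of non-folded players): 12, 37
Layer 1-12: 12 each from A, B, C = 12*3 = 36 chips; eligible A, B, C
Layer 13-37: 25 each from A, B = 25*2 = 50 chips; eligible A, B

Pot 1: 36 chips, eligible: A, B, C
Pot 2: 50 chips, eligible: A, B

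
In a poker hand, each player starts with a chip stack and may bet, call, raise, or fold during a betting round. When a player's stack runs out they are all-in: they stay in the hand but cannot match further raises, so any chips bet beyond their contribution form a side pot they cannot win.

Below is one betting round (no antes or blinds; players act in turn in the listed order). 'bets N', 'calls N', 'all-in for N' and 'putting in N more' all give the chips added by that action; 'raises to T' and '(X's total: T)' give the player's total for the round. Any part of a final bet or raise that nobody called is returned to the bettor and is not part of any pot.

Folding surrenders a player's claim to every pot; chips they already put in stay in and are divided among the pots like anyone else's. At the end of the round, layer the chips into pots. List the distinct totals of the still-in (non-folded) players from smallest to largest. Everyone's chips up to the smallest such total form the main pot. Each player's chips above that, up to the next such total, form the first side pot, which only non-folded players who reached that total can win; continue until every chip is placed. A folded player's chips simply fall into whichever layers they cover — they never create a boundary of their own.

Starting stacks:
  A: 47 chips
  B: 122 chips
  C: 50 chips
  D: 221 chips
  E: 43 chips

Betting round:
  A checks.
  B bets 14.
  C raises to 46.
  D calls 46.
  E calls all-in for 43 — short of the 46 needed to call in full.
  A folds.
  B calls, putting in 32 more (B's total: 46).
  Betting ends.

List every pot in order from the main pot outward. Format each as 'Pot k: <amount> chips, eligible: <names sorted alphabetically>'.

Contributions: B=46, C=46, D=46, E=43
Folded: A
Pot levels (distinct totals of non-folded players): 43, 46
Layer 1-43: 43 each from B, C, D, E = 43*4 = 172 chips; eligible B, C, D, E
Layer 44-46: 3 each from B, C, D = 3*3 = 9 chips; eligible B, C, D

Pot 1: 172 chips, eligible: B, C, D, E
Pot 2: 9 chips, eligible: B, C, D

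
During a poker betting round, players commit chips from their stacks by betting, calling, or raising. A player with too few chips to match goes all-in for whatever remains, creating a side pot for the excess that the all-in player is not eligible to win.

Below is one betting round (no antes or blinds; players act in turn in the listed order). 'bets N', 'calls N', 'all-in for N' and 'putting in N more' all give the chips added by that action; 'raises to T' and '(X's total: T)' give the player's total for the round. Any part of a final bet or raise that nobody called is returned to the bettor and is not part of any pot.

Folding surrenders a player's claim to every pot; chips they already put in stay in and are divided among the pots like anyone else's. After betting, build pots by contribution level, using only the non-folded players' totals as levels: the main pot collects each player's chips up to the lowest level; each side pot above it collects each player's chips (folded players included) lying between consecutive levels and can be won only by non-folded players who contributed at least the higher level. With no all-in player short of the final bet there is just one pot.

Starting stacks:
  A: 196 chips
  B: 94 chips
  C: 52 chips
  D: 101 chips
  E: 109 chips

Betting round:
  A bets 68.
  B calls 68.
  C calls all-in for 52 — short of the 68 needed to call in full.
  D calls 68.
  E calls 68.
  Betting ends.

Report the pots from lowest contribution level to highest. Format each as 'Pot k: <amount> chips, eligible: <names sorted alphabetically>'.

Contributions: A=68, B=68, C=52, D=68, E=68
Pot levels (distinct totals of non-folded players): 52, 68
Layer 1-52: 52 each from A, B, C, D, E = 52*5 = 260 chips; eligible A, B, C, D, E
Layer 53-68: 16 each from A, B, D, E = 16*4 = 64 chips; eligible A, B, D, E

Pot 1: 260 chips, eligible: A, B, C, D, E
Pot 2: 64 chips, eligible: A, B, D, E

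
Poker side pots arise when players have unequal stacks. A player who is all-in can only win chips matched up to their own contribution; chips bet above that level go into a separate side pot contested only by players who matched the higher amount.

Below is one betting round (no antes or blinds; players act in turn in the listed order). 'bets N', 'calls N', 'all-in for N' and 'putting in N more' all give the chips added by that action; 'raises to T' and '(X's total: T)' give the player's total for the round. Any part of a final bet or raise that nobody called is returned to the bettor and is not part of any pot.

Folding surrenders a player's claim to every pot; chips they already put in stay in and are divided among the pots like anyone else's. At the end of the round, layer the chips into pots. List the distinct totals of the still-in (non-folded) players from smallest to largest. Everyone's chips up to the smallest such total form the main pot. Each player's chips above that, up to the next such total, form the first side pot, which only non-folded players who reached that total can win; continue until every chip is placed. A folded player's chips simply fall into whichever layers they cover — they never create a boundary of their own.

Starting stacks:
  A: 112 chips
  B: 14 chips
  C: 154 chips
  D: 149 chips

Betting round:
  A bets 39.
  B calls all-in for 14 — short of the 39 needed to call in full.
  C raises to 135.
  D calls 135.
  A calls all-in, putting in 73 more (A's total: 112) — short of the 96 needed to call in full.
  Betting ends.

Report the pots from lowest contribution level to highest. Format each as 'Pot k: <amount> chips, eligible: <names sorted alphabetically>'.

Pot 1: 56 chips, eligible: A, B, C, D
Pot 2: 294 chips, eligible: A, C, D
Pot 3: 46 chips, eligible: C, D

Derivation:
Contributions: A=112, B=14, C=135, D=135
Pot levels (distinct totals of non-folded players): 14, 112, 135
Layer 1-14: 14 each from A, B, C, D = 14*4 = 56 chips; eligible A, B, C, D
Layer 15-112: 98 each from A, C, D = 98*3 = 294 chips; eligible A, C, D
Layer 113-135: 23 each from C, D = 23*2 = 46 chips; eligible C, D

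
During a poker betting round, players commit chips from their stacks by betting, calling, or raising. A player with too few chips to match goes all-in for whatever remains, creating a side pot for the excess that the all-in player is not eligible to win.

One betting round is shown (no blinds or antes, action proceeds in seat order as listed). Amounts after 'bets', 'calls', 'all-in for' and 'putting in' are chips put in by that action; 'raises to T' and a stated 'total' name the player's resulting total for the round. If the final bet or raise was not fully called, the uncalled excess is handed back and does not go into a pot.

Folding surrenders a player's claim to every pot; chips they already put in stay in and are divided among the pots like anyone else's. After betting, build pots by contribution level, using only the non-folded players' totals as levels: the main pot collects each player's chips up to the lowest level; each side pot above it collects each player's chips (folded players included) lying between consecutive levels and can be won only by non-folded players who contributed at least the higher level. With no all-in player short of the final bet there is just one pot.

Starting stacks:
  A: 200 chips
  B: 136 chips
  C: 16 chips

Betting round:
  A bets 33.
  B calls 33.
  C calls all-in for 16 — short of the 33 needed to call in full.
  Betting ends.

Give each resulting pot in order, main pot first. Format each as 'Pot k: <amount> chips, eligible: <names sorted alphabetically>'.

Contributions: A=33, B=33, C=16
Pot levels (distinct totals of non-folded players): 16, 33
Layer 1-16: 16 each from A, B, C = 16*3 = 48 chips; eligible A, B, C
Layer 17-33: 17 each from A, B = 17*2 = 34 chips; eligible A, B

Pot 1: 48 chips, eligible: A, B, C
Pot 2: 34 chips, eligible: A, B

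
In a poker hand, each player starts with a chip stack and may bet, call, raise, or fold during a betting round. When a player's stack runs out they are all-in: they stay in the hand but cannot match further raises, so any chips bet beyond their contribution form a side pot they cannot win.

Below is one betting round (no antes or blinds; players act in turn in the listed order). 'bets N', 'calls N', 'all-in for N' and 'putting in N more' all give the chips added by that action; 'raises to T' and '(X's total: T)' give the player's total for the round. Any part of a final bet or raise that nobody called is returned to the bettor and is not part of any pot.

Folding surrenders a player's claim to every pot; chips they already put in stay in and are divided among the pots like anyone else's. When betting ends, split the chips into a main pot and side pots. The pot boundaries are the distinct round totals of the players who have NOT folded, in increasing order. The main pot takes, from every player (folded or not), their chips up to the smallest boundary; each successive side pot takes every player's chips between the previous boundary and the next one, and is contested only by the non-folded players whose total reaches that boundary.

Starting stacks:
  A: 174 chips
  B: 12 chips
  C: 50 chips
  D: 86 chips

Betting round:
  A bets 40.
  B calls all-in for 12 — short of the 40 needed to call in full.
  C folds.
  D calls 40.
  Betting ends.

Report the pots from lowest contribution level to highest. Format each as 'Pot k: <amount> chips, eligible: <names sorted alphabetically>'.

Pot 1: 36 chips, eligible: A, B, D
Pot 2: 56 chips, eligible: A, D

Derivation:
Contributions: A=40, B=12, D=40
Folded: C
Pot levels (distinct totals of non-folded players): 12, 40
Layer 1-12: 12 each from A, B, D = 12*3 = 36 chips; eligible A, B, D
Layer 13-40: 28 each from A, D = 28*2 = 56 chips; eligible A, D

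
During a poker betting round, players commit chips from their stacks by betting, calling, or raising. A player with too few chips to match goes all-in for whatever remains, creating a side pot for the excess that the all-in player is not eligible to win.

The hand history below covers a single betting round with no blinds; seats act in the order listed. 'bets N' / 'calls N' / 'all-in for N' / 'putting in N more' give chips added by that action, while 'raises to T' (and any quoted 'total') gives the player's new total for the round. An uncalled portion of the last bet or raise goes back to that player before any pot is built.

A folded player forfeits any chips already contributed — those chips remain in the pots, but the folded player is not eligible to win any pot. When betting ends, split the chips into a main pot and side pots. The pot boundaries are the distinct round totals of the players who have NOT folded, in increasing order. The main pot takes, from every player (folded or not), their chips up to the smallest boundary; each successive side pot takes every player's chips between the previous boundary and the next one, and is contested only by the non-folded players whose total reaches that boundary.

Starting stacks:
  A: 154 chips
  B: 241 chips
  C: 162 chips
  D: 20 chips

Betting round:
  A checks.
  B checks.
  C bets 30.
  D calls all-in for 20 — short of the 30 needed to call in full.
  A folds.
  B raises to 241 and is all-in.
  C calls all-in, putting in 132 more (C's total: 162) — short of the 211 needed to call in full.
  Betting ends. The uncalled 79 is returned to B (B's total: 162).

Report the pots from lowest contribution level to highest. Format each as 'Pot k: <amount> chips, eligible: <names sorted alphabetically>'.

Pot 1: 60 chips, eligible: B, C, D
Pot 2: 284 chips, eligible: B, C

Derivation:
Contributions (after 79 returned to B): B=162, C=162, D=20
Folded: A
Pot levels (distinct totals of non-folded players): 20, 162
Layer 1-20: 20 each from B, C, D = 20*3 = 60 chips; eligible B, C, D
Layer 21-162: 142 each from B, C = 142*2 = 284 chips; eligible B, C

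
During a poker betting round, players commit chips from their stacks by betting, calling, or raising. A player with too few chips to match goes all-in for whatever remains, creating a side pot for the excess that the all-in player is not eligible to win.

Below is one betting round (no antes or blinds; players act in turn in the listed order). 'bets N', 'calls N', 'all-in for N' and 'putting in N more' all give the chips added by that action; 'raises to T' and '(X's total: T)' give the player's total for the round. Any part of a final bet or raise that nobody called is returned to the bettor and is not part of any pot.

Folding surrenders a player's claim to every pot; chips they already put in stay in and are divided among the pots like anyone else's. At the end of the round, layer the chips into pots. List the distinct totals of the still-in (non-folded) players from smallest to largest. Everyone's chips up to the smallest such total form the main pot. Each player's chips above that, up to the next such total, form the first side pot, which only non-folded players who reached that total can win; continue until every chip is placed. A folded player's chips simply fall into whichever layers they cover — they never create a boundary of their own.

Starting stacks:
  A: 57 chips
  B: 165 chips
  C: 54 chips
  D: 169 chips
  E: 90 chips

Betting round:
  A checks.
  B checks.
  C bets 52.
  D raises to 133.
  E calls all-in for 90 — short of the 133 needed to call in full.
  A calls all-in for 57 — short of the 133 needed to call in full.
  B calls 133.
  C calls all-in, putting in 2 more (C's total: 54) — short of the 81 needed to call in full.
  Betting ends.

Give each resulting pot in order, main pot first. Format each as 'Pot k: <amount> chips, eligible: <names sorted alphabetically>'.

Pot 1: 270 chips, eligible: A, B, C, D, E
Pot 2: 12 chips, eligible: A, B, D, E
Pot 3: 99 chips, eligible: B, D, E
Pot 4: 86 chips, eligible: B, D

Derivation:
Contributions: A=57, B=133, C=54, D=133, E=90
Pot levels (distinct totals of non-folded players): 54, 57, 90, 133
Layer 1-54: 54 each from A, B, C, D, E = 54*5 = 270 chips; eligible A, B, C, D, E
Layer 55-57: 3 each from A, B, D, E = 3*4 = 12 chips; eligible A, B, D, E
Layer 58-90: 33 each from B, D, E = 33*3 = 99 chips; eligible B, D, E
Layer 91-133: 43 each from B, D = 43*2 = 86 chips; eligible B, D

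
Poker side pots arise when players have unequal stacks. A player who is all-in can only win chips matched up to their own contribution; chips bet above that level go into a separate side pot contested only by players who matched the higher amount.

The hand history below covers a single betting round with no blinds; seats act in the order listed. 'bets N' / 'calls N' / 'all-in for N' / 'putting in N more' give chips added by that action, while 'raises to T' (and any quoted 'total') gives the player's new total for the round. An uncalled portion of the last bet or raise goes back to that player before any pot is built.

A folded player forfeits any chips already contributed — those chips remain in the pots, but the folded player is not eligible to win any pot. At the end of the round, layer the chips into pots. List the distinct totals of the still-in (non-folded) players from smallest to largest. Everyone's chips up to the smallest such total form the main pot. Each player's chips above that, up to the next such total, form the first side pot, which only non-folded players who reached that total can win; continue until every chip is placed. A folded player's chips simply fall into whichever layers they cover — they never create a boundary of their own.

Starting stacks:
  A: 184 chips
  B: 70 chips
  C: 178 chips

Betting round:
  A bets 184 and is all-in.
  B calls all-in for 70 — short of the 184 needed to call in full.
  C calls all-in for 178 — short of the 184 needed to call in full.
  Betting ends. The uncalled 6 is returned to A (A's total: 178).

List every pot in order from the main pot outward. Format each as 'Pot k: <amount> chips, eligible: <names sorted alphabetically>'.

Pot 1: 210 chips, eligible: A, B, C
Pot 2: 216 chips, eligible: A, C

Derivation:
Contributions (after 6 returned to A): A=178, B=70, C=178
Pot levels (distinct totals of non-folded players): 70, 178
Layer 1-70: 70 each from A, B, C = 70*3 = 210 chips; eligible A, B, C
Layer 71-178: 108 each from A, C = 108*2 = 216 chips; eligible A, C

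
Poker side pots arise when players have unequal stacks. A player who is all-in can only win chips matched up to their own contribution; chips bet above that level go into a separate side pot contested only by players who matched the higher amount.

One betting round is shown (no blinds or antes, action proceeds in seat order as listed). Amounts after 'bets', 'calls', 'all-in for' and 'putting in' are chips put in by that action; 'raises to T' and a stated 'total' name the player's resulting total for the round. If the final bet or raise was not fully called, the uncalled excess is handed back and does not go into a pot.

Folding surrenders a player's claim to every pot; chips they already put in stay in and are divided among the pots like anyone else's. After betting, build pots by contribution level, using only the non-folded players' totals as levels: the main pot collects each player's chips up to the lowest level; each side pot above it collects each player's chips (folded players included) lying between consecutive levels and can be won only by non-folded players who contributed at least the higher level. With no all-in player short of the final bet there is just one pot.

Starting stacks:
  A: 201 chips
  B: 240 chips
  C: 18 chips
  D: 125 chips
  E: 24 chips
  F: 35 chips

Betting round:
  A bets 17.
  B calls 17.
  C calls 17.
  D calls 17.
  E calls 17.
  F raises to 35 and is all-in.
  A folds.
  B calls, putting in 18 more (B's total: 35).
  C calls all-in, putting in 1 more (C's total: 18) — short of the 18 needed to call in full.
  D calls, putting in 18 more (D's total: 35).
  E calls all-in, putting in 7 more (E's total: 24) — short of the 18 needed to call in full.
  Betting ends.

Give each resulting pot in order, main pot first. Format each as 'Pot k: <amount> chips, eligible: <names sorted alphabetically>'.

Pot 1: 107 chips, eligible: B, C, D, E, F
Pot 2: 24 chips, eligible: B, D, E, F
Pot 3: 33 chips, eligible: B, D, F

Derivation:
Contributions: A=17, B=35, C=18, D=35, E=24, F=35
Folded: A
Pot levels (distinct totals of non-folded players): 18, 24, 35
Layer 1-18: A 17 + B 18 + C 18 + D 18 + E 18 + F 18 = 107 chips; eligible B, C, D, E, F
Layer 19-24: 6 each from B, D, E, F = 6*4 = 24 chips; eligible B, D, E, F
Layer 25-35: 11 each from B, D, F = 11*3 = 33 chips; eligible B, D, F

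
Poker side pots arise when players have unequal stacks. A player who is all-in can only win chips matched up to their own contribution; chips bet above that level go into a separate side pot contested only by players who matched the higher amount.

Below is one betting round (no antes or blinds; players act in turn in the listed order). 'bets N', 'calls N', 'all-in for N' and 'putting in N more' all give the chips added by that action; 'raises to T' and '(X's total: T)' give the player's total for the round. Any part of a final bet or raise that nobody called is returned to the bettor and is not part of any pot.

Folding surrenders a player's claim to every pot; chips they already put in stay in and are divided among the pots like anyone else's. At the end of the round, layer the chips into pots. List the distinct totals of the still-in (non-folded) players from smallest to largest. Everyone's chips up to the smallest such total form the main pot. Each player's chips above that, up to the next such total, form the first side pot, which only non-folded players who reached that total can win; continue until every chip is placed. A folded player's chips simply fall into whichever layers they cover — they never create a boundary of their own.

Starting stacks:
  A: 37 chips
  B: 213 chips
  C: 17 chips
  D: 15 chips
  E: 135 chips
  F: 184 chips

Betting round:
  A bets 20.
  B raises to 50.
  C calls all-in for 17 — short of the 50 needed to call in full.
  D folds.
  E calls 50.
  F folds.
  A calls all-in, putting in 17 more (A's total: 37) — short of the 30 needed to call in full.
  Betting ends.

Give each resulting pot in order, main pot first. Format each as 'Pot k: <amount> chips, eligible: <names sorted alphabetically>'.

Pot 1: 68 chips, eligible: A, B, C, E
Pot 2: 60 chips, eligible: A, B, E
Pot 3: 26 chips, eligible: B, E

Derivation:
Contributions: A=37, B=50, C=17, E=50
Folded: D, F
Pot levels (distinct totals of non-folded players): 17, 37, 50
Layer 1-17: 17 each from A, B, C, E = 17*4 = 68 chips; eligible A, B, C, E
Layer 18-37: 20 each from A, B, E = 20*3 = 60 chips; eligible A, B, E
Layer 38-50: 13 each from B, E = 13*2 = 26 chips; eligible B, E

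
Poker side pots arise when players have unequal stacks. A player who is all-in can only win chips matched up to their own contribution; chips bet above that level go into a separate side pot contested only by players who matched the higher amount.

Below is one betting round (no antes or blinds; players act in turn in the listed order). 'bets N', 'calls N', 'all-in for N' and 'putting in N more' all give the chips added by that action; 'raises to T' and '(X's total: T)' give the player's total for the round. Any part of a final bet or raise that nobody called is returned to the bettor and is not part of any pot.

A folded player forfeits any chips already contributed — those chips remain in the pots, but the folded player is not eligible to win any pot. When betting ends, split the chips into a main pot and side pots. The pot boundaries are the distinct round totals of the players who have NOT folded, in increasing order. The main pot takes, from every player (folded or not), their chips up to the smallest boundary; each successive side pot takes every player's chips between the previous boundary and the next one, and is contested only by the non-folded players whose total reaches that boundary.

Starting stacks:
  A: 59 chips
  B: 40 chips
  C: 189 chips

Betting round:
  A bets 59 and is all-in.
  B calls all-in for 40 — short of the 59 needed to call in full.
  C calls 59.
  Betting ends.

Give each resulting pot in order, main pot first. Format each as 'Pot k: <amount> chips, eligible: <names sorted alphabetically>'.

Contributions: A=59, B=40, C=59
Pot levels (distinct totals of non-folded players): 40, 59
Layer 1-40: 40 each from A, B, C = 40*3 = 120 chips; eligible A, B, C
Layer 41-59: 19 each from A, C = 19*2 = 38 chips; eligible A, C

Pot 1: 120 chips, eligible: A, B, C
Pot 2: 38 chips, eligible: A, C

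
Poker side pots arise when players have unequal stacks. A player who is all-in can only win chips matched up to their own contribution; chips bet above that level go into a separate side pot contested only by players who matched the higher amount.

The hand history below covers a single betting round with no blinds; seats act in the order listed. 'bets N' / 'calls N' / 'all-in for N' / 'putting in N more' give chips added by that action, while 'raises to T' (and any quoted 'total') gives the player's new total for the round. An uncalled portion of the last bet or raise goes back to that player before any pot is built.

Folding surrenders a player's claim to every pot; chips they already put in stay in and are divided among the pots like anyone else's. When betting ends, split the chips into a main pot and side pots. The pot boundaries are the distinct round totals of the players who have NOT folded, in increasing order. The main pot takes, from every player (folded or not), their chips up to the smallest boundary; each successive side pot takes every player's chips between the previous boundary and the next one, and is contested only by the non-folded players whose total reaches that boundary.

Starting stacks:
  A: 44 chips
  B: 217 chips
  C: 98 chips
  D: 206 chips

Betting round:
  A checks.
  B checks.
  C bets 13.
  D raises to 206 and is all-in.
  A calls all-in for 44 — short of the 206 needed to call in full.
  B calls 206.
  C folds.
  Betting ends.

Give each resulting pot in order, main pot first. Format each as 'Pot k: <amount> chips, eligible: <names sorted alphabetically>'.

Contributions: A=44, B=206, C=13, D=206
Folded: C
Pot levels (distinct totals of non-folded players): 44, 206
Layer 1-44: A 44 + B 44 + C 13 + D 44 = 145 chips; eligible A, B, D
Layer 45-206: 162 each from B, D = 162*2 = 324 chips; eligible B, D

Pot 1: 145 chips, eligible: A, B, D
Pot 2: 324 chips, eligible: B, D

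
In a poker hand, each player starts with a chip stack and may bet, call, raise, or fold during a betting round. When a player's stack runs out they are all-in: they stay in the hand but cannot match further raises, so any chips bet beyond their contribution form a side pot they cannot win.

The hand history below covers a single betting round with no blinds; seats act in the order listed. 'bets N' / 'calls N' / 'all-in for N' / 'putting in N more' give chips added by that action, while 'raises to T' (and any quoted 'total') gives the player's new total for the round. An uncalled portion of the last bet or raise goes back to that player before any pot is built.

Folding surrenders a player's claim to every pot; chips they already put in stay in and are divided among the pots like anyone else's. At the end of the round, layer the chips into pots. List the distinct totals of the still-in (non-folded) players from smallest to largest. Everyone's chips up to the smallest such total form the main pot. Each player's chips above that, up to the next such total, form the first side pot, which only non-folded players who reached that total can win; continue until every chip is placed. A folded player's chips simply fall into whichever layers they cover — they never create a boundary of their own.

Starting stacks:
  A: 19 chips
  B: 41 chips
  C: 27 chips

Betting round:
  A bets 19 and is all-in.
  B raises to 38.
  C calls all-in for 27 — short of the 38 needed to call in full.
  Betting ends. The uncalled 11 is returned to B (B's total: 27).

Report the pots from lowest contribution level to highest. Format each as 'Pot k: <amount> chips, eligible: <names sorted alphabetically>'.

Contributions (after 11 returned to B): A=19, B=27, C=27
Pot levels (distinct totals of non-folded players): 19, 27
Layer 1-19: 19 each from A, B, C = 19*3 = 57 chips; eligible A, B, C
Layer 20-27: 8 each from B, C = 8*2 = 16 chips; eligible B, C

Pot 1: 57 chips, eligible: A, B, C
Pot 2: 16 chips, eligible: B, C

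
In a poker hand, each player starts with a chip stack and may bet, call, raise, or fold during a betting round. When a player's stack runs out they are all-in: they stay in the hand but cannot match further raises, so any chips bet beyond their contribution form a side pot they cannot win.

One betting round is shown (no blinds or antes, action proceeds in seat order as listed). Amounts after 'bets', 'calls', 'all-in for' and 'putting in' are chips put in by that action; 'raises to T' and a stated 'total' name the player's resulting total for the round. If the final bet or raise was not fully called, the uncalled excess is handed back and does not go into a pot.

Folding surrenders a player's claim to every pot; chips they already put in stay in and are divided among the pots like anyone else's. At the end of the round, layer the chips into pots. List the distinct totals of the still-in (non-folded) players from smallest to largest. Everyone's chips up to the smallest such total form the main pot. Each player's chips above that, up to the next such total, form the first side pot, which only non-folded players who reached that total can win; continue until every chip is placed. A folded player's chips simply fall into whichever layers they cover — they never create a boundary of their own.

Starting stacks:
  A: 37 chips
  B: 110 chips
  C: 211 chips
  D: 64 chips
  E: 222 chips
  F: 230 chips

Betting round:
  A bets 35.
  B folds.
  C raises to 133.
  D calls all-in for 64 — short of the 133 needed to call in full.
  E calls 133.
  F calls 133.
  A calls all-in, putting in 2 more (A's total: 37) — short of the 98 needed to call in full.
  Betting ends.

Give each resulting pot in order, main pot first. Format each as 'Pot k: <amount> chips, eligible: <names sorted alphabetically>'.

Contributions: A=37, C=133, D=64, E=133, F=133
Folded: B
Pot levels (distinct totals of non-folded players): 37, 64, 133
Layer 1-37: 37 each from A, C, D, E, F = 37*5 = 185 chips; eligible A, C, D, E, F
Layer 38-64: 27 each from C, D, E, F = 27*4 = 108 chips; eligible C, D, E, F
Layer 65-133: 69 each from C, E, F = 69*3 = 207 chips; eligible C, E, F

Pot 1: 185 chips, eligible: A, C, D, E, F
Pot 2: 108 chips, eligible: C, D, E, F
Pot 3: 207 chips, eligible: C, E, F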